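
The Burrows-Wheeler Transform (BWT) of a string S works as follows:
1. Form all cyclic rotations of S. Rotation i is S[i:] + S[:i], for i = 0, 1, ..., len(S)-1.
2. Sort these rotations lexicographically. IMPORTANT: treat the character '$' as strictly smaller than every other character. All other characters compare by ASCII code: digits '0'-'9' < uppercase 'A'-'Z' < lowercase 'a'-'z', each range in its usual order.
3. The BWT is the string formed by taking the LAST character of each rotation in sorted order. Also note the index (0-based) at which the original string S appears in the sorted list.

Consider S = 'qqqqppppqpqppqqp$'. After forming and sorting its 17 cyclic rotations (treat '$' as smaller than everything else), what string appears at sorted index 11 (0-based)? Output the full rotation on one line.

All 17 rotations (rotation i = S[i:]+S[:i]):
  rot[0] = qqqqppppqpqppqqp$
  rot[1] = qqqppppqpqppqqp$q
  rot[2] = qqppppqpqppqqp$qq
  rot[3] = qppppqpqppqqp$qqq
  rot[4] = ppppqpqppqqp$qqqq
  rot[5] = pppqpqppqqp$qqqqp
  rot[6] = ppqpqppqqp$qqqqpp
  rot[7] = pqpqppqqp$qqqqppp
  rot[8] = qpqppqqp$qqqqpppp
  rot[9] = pqppqqp$qqqqppppq
  rot[10] = qppqqp$qqqqppppqp
  rot[11] = ppqqp$qqqqppppqpq
  rot[12] = pqqp$qqqqppppqpqp
  rot[13] = qqp$qqqqppppqpqpp
  rot[14] = qp$qqqqppppqpqppq
  rot[15] = p$qqqqppppqpqppqq
  rot[16] = $qqqqppppqpqppqqp
Sorted (with $ < everything):
  sorted[0] = $qqqqppppqpqppqqp
  sorted[1] = p$qqqqppppqpqppqq
  sorted[2] = ppppqpqppqqp$qqqq
  sorted[3] = pppqpqppqqp$qqqqp
  sorted[4] = ppqpqppqqp$qqqqpp
  sorted[5] = ppqqp$qqqqppppqpq
  sorted[6] = pqppqqp$qqqqppppq
  sorted[7] = pqpqppqqp$qqqqppp
  sorted[8] = pqqp$qqqqppppqpqp
  sorted[9] = qp$qqqqppppqpqppq
  sorted[10] = qppppqpqppqqp$qqq
  sorted[11] = qppqqp$qqqqppppqp
  sorted[12] = qpqppqqp$qqqqpppp
  sorted[13] = qqp$qqqqppppqpqpp
  sorted[14] = qqppppqpqppqqp$qq
  sorted[15] = qqqppppqpqppqqp$q
  sorted[16] = qqqqppppqpqppqqp$
sorted[11] = qppqqp$qqqqppppqp

Answer: qppqqp$qqqqppppqp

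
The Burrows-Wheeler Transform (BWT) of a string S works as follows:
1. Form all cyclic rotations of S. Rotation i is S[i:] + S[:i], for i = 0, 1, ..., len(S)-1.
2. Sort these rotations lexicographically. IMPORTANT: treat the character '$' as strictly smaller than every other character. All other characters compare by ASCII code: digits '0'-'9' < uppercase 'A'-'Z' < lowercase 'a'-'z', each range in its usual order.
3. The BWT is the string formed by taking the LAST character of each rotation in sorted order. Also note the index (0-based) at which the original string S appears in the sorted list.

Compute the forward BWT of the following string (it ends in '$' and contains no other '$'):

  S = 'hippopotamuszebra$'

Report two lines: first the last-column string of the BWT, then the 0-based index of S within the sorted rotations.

All 18 rotations (rotation i = S[i:]+S[:i]):
  rot[0] = hippopotamuszebra$
  rot[1] = ippopotamuszebra$h
  rot[2] = ppopotamuszebra$hi
  rot[3] = popotamuszebra$hip
  rot[4] = opotamuszebra$hipp
  rot[5] = potamuszebra$hippo
  rot[6] = otamuszebra$hippop
  rot[7] = tamuszebra$hippopo
  rot[8] = amuszebra$hippopot
  rot[9] = muszebra$hippopota
  rot[10] = uszebra$hippopotam
  rot[11] = szebra$hippopotamu
  rot[12] = zebra$hippopotamus
  rot[13] = ebra$hippopotamusz
  rot[14] = bra$hippopotamusze
  rot[15] = ra$hippopotamuszeb
  rot[16] = a$hippopotamuszebr
  rot[17] = $hippopotamuszebra
Sorted (with $ < everything):
  sorted[0] = $hippopotamuszebra  (last char: 'a')
  sorted[1] = a$hippopotamuszebr  (last char: 'r')
  sorted[2] = amuszebra$hippopot  (last char: 't')
  sorted[3] = bra$hippopotamusze  (last char: 'e')
  sorted[4] = ebra$hippopotamusz  (last char: 'z')
  sorted[5] = hippopotamuszebra$  (last char: '$')
  sorted[6] = ippopotamuszebra$h  (last char: 'h')
  sorted[7] = muszebra$hippopota  (last char: 'a')
  sorted[8] = opotamuszebra$hipp  (last char: 'p')
  sorted[9] = otamuszebra$hippop  (last char: 'p')
  sorted[10] = popotamuszebra$hip  (last char: 'p')
  sorted[11] = potamuszebra$hippo  (last char: 'o')
  sorted[12] = ppopotamuszebra$hi  (last char: 'i')
  sorted[13] = ra$hippopotamuszeb  (last char: 'b')
  sorted[14] = szebra$hippopotamu  (last char: 'u')
  sorted[15] = tamuszebra$hippopo  (last char: 'o')
  sorted[16] = uszebra$hippopotam  (last char: 'm')
  sorted[17] = zebra$hippopotamus  (last char: 's')
Last column: artez$happpoibuoms
Original string S is at sorted index 5

Answer: artez$happpoibuoms
5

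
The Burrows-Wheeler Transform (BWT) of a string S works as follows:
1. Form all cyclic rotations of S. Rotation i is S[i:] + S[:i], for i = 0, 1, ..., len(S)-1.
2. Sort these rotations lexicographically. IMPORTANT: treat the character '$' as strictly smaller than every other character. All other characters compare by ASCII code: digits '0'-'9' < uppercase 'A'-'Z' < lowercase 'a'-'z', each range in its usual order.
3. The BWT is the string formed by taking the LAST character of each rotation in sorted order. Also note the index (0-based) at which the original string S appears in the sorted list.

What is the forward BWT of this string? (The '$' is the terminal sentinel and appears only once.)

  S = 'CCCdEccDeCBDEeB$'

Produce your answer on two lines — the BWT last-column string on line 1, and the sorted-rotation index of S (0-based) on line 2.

Answer: BeCe$CCBcdDcECED
4

Derivation:
All 16 rotations (rotation i = S[i:]+S[:i]):
  rot[0] = CCCdEccDeCBDEeB$
  rot[1] = CCdEccDeCBDEeB$C
  rot[2] = CdEccDeCBDEeB$CC
  rot[3] = dEccDeCBDEeB$CCC
  rot[4] = EccDeCBDEeB$CCCd
  rot[5] = ccDeCBDEeB$CCCdE
  rot[6] = cDeCBDEeB$CCCdEc
  rot[7] = DeCBDEeB$CCCdEcc
  rot[8] = eCBDEeB$CCCdEccD
  rot[9] = CBDEeB$CCCdEccDe
  rot[10] = BDEeB$CCCdEccDeC
  rot[11] = DEeB$CCCdEccDeCB
  rot[12] = EeB$CCCdEccDeCBD
  rot[13] = eB$CCCdEccDeCBDE
  rot[14] = B$CCCdEccDeCBDEe
  rot[15] = $CCCdEccDeCBDEeB
Sorted (with $ < everything):
  sorted[0] = $CCCdEccDeCBDEeB  (last char: 'B')
  sorted[1] = B$CCCdEccDeCBDEe  (last char: 'e')
  sorted[2] = BDEeB$CCCdEccDeC  (last char: 'C')
  sorted[3] = CBDEeB$CCCdEccDe  (last char: 'e')
  sorted[4] = CCCdEccDeCBDEeB$  (last char: '$')
  sorted[5] = CCdEccDeCBDEeB$C  (last char: 'C')
  sorted[6] = CdEccDeCBDEeB$CC  (last char: 'C')
  sorted[7] = DEeB$CCCdEccDeCB  (last char: 'B')
  sorted[8] = DeCBDEeB$CCCdEcc  (last char: 'c')
  sorted[9] = EccDeCBDEeB$CCCd  (last char: 'd')
  sorted[10] = EeB$CCCdEccDeCBD  (last char: 'D')
  sorted[11] = cDeCBDEeB$CCCdEc  (last char: 'c')
  sorted[12] = ccDeCBDEeB$CCCdE  (last char: 'E')
  sorted[13] = dEccDeCBDEeB$CCC  (last char: 'C')
  sorted[14] = eB$CCCdEccDeCBDE  (last char: 'E')
  sorted[15] = eCBDEeB$CCCdEccD  (last char: 'D')
Last column: BeCe$CCBcdDcECED
Original string S is at sorted index 4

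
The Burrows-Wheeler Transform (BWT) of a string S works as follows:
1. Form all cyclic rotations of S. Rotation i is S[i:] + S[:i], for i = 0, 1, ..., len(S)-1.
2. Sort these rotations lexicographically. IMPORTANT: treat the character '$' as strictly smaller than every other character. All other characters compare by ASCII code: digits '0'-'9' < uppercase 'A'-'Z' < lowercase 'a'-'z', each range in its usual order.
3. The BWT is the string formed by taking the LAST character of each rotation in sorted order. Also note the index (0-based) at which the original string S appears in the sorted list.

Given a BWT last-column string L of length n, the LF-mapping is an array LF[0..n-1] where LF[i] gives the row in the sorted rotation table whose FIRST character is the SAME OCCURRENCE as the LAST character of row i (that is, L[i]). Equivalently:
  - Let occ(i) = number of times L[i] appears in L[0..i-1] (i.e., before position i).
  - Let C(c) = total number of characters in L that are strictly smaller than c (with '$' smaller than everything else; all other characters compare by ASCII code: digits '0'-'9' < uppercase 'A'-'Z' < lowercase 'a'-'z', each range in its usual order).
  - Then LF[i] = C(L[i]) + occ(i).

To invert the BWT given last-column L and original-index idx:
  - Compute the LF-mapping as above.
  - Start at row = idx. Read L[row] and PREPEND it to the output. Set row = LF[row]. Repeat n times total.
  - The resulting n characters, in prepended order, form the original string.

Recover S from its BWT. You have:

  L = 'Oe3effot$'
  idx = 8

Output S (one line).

LF mapping: 2 3 1 4 5 6 7 8 0
Walk LF starting at row 8, prepending L[row]:
  step 1: row=8, L[8]='$', prepend. Next row=LF[8]=0
  step 2: row=0, L[0]='O', prepend. Next row=LF[0]=2
  step 3: row=2, L[2]='3', prepend. Next row=LF[2]=1
  step 4: row=1, L[1]='e', prepend. Next row=LF[1]=3
  step 5: row=3, L[3]='e', prepend. Next row=LF[3]=4
  step 6: row=4, L[4]='f', prepend. Next row=LF[4]=5
  step 7: row=5, L[5]='f', prepend. Next row=LF[5]=6
  step 8: row=6, L[6]='o', prepend. Next row=LF[6]=7
  step 9: row=7, L[7]='t', prepend. Next row=LF[7]=8
Reversed output: toffee3O$

Answer: toffee3O$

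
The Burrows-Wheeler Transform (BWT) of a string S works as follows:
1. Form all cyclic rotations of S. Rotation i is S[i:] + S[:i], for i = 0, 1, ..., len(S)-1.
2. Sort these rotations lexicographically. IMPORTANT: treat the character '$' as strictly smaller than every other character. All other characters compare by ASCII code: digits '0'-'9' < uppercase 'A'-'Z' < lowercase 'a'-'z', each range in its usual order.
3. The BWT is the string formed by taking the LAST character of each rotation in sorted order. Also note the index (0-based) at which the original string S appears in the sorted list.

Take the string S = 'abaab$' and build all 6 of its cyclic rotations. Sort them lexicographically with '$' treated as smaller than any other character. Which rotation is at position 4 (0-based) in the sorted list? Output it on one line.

All 6 rotations (rotation i = S[i:]+S[:i]):
  rot[0] = abaab$
  rot[1] = baab$a
  rot[2] = aab$ab
  rot[3] = ab$aba
  rot[4] = b$abaa
  rot[5] = $abaab
Sorted (with $ < everything):
  sorted[0] = $abaab
  sorted[1] = aab$ab
  sorted[2] = ab$aba
  sorted[3] = abaab$
  sorted[4] = b$abaa
  sorted[5] = baab$a
sorted[4] = b$abaa

Answer: b$abaa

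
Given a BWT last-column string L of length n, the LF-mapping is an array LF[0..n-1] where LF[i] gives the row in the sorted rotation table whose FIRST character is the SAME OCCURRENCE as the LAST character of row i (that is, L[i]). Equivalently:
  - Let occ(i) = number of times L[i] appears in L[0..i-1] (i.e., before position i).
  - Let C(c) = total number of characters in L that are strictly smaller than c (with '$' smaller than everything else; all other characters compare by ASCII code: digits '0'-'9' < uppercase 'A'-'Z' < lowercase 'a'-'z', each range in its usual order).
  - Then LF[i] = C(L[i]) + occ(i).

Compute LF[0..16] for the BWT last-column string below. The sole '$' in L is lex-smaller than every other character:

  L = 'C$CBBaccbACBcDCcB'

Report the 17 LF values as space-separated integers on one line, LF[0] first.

Answer: 6 0 7 2 3 11 13 14 12 1 8 4 15 10 9 16 5

Derivation:
Char counts: '$':1, 'A':1, 'B':4, 'C':4, 'D':1, 'a':1, 'b':1, 'c':4
C (first-col start): C('$')=0, C('A')=1, C('B')=2, C('C')=6, C('D')=10, C('a')=11, C('b')=12, C('c')=13
L[0]='C': occ=0, LF[0]=C('C')+0=6+0=6
L[1]='$': occ=0, LF[1]=C('$')+0=0+0=0
L[2]='C': occ=1, LF[2]=C('C')+1=6+1=7
L[3]='B': occ=0, LF[3]=C('B')+0=2+0=2
L[4]='B': occ=1, LF[4]=C('B')+1=2+1=3
L[5]='a': occ=0, LF[5]=C('a')+0=11+0=11
L[6]='c': occ=0, LF[6]=C('c')+0=13+0=13
L[7]='c': occ=1, LF[7]=C('c')+1=13+1=14
L[8]='b': occ=0, LF[8]=C('b')+0=12+0=12
L[9]='A': occ=0, LF[9]=C('A')+0=1+0=1
L[10]='C': occ=2, LF[10]=C('C')+2=6+2=8
L[11]='B': occ=2, LF[11]=C('B')+2=2+2=4
L[12]='c': occ=2, LF[12]=C('c')+2=13+2=15
L[13]='D': occ=0, LF[13]=C('D')+0=10+0=10
L[14]='C': occ=3, LF[14]=C('C')+3=6+3=9
L[15]='c': occ=3, LF[15]=C('c')+3=13+3=16
L[16]='B': occ=3, LF[16]=C('B')+3=2+3=5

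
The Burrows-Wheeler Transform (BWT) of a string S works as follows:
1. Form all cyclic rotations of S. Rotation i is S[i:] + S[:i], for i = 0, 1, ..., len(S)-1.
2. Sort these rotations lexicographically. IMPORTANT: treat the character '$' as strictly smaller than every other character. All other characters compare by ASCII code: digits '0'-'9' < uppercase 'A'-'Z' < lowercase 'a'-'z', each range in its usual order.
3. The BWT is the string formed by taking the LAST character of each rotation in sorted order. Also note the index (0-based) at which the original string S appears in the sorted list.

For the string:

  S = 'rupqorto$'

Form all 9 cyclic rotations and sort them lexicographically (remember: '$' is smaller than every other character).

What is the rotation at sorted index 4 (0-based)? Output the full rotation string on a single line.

Answer: qorto$rup

Derivation:
All 9 rotations (rotation i = S[i:]+S[:i]):
  rot[0] = rupqorto$
  rot[1] = upqorto$r
  rot[2] = pqorto$ru
  rot[3] = qorto$rup
  rot[4] = orto$rupq
  rot[5] = rto$rupqo
  rot[6] = to$rupqor
  rot[7] = o$rupqort
  rot[8] = $rupqorto
Sorted (with $ < everything):
  sorted[0] = $rupqorto
  sorted[1] = o$rupqort
  sorted[2] = orto$rupq
  sorted[3] = pqorto$ru
  sorted[4] = qorto$rup
  sorted[5] = rto$rupqo
  sorted[6] = rupqorto$
  sorted[7] = to$rupqor
  sorted[8] = upqorto$r
sorted[4] = qorto$rup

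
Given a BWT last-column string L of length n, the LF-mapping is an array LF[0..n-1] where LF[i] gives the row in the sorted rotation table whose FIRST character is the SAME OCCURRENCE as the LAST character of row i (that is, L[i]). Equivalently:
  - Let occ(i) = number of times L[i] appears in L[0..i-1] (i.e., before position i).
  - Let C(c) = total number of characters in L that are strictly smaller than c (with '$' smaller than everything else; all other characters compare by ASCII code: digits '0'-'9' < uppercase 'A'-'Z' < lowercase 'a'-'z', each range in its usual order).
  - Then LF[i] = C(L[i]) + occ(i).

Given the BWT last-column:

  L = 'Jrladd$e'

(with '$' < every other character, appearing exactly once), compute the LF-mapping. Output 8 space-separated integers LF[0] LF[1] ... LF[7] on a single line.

Char counts: '$':1, 'J':1, 'a':1, 'd':2, 'e':1, 'l':1, 'r':1
C (first-col start): C('$')=0, C('J')=1, C('a')=2, C('d')=3, C('e')=5, C('l')=6, C('r')=7
L[0]='J': occ=0, LF[0]=C('J')+0=1+0=1
L[1]='r': occ=0, LF[1]=C('r')+0=7+0=7
L[2]='l': occ=0, LF[2]=C('l')+0=6+0=6
L[3]='a': occ=0, LF[3]=C('a')+0=2+0=2
L[4]='d': occ=0, LF[4]=C('d')+0=3+0=3
L[5]='d': occ=1, LF[5]=C('d')+1=3+1=4
L[6]='$': occ=0, LF[6]=C('$')+0=0+0=0
L[7]='e': occ=0, LF[7]=C('e')+0=5+0=5

Answer: 1 7 6 2 3 4 0 5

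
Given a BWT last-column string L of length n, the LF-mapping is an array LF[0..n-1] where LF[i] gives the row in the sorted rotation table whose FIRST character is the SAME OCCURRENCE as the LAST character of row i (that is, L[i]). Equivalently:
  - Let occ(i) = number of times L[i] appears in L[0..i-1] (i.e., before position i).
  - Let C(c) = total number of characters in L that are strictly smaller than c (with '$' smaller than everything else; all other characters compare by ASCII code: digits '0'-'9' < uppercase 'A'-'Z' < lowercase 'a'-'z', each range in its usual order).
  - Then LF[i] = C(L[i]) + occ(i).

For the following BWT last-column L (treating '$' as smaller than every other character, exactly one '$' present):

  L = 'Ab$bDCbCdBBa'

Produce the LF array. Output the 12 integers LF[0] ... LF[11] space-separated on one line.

Answer: 1 8 0 9 6 4 10 5 11 2 3 7

Derivation:
Char counts: '$':1, 'A':1, 'B':2, 'C':2, 'D':1, 'a':1, 'b':3, 'd':1
C (first-col start): C('$')=0, C('A')=1, C('B')=2, C('C')=4, C('D')=6, C('a')=7, C('b')=8, C('d')=11
L[0]='A': occ=0, LF[0]=C('A')+0=1+0=1
L[1]='b': occ=0, LF[1]=C('b')+0=8+0=8
L[2]='$': occ=0, LF[2]=C('$')+0=0+0=0
L[3]='b': occ=1, LF[3]=C('b')+1=8+1=9
L[4]='D': occ=0, LF[4]=C('D')+0=6+0=6
L[5]='C': occ=0, LF[5]=C('C')+0=4+0=4
L[6]='b': occ=2, LF[6]=C('b')+2=8+2=10
L[7]='C': occ=1, LF[7]=C('C')+1=4+1=5
L[8]='d': occ=0, LF[8]=C('d')+0=11+0=11
L[9]='B': occ=0, LF[9]=C('B')+0=2+0=2
L[10]='B': occ=1, LF[10]=C('B')+1=2+1=3
L[11]='a': occ=0, LF[11]=C('a')+0=7+0=7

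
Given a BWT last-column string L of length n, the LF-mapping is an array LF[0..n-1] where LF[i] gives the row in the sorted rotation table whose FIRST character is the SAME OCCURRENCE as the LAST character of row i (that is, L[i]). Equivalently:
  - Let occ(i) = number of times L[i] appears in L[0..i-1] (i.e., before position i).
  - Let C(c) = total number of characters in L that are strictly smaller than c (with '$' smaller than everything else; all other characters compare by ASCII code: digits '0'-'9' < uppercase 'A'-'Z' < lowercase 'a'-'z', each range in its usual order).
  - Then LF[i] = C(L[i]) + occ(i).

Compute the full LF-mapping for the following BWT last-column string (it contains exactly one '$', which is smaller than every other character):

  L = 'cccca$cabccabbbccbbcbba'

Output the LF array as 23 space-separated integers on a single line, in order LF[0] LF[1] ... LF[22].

Answer: 13 14 15 16 1 0 17 2 5 18 19 3 6 7 8 20 21 9 10 22 11 12 4

Derivation:
Char counts: '$':1, 'a':4, 'b':8, 'c':10
C (first-col start): C('$')=0, C('a')=1, C('b')=5, C('c')=13
L[0]='c': occ=0, LF[0]=C('c')+0=13+0=13
L[1]='c': occ=1, LF[1]=C('c')+1=13+1=14
L[2]='c': occ=2, LF[2]=C('c')+2=13+2=15
L[3]='c': occ=3, LF[3]=C('c')+3=13+3=16
L[4]='a': occ=0, LF[4]=C('a')+0=1+0=1
L[5]='$': occ=0, LF[5]=C('$')+0=0+0=0
L[6]='c': occ=4, LF[6]=C('c')+4=13+4=17
L[7]='a': occ=1, LF[7]=C('a')+1=1+1=2
L[8]='b': occ=0, LF[8]=C('b')+0=5+0=5
L[9]='c': occ=5, LF[9]=C('c')+5=13+5=18
L[10]='c': occ=6, LF[10]=C('c')+6=13+6=19
L[11]='a': occ=2, LF[11]=C('a')+2=1+2=3
L[12]='b': occ=1, LF[12]=C('b')+1=5+1=6
L[13]='b': occ=2, LF[13]=C('b')+2=5+2=7
L[14]='b': occ=3, LF[14]=C('b')+3=5+3=8
L[15]='c': occ=7, LF[15]=C('c')+7=13+7=20
L[16]='c': occ=8, LF[16]=C('c')+8=13+8=21
L[17]='b': occ=4, LF[17]=C('b')+4=5+4=9
L[18]='b': occ=5, LF[18]=C('b')+5=5+5=10
L[19]='c': occ=9, LF[19]=C('c')+9=13+9=22
L[20]='b': occ=6, LF[20]=C('b')+6=5+6=11
L[21]='b': occ=7, LF[21]=C('b')+7=5+7=12
L[22]='a': occ=3, LF[22]=C('a')+3=1+3=4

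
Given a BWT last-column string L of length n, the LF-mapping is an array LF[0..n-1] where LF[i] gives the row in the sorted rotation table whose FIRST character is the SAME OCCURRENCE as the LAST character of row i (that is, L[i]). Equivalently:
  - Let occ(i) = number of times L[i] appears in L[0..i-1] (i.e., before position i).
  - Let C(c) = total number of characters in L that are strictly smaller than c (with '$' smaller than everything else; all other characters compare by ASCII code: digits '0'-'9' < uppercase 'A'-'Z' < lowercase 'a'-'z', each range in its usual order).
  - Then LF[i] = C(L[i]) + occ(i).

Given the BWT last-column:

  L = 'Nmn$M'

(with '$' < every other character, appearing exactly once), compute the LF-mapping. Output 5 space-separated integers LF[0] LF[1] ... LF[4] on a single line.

Answer: 2 3 4 0 1

Derivation:
Char counts: '$':1, 'M':1, 'N':1, 'm':1, 'n':1
C (first-col start): C('$')=0, C('M')=1, C('N')=2, C('m')=3, C('n')=4
L[0]='N': occ=0, LF[0]=C('N')+0=2+0=2
L[1]='m': occ=0, LF[1]=C('m')+0=3+0=3
L[2]='n': occ=0, LF[2]=C('n')+0=4+0=4
L[3]='$': occ=0, LF[3]=C('$')+0=0+0=0
L[4]='M': occ=0, LF[4]=C('M')+0=1+0=1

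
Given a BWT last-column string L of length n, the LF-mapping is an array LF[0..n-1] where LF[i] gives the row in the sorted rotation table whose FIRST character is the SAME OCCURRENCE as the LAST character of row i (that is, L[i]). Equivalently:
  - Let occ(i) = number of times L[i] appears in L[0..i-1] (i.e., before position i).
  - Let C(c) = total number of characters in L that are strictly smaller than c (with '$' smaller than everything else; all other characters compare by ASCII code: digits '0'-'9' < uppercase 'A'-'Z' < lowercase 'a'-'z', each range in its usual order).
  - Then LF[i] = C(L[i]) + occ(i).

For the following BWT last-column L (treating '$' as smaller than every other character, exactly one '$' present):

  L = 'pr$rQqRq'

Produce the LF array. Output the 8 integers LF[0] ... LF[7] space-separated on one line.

Answer: 3 6 0 7 1 4 2 5

Derivation:
Char counts: '$':1, 'Q':1, 'R':1, 'p':1, 'q':2, 'r':2
C (first-col start): C('$')=0, C('Q')=1, C('R')=2, C('p')=3, C('q')=4, C('r')=6
L[0]='p': occ=0, LF[0]=C('p')+0=3+0=3
L[1]='r': occ=0, LF[1]=C('r')+0=6+0=6
L[2]='$': occ=0, LF[2]=C('$')+0=0+0=0
L[3]='r': occ=1, LF[3]=C('r')+1=6+1=7
L[4]='Q': occ=0, LF[4]=C('Q')+0=1+0=1
L[5]='q': occ=0, LF[5]=C('q')+0=4+0=4
L[6]='R': occ=0, LF[6]=C('R')+0=2+0=2
L[7]='q': occ=1, LF[7]=C('q')+1=4+1=5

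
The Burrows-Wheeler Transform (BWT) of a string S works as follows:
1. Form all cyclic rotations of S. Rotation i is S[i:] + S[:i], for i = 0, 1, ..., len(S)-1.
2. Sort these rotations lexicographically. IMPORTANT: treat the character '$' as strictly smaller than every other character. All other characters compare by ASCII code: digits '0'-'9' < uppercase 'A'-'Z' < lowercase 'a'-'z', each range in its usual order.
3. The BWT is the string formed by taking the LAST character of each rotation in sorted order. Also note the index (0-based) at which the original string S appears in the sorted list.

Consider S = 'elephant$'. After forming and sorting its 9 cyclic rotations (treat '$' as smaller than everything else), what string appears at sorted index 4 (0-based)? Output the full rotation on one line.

All 9 rotations (rotation i = S[i:]+S[:i]):
  rot[0] = elephant$
  rot[1] = lephant$e
  rot[2] = ephant$el
  rot[3] = phant$ele
  rot[4] = hant$elep
  rot[5] = ant$eleph
  rot[6] = nt$elepha
  rot[7] = t$elephan
  rot[8] = $elephant
Sorted (with $ < everything):
  sorted[0] = $elephant
  sorted[1] = ant$eleph
  sorted[2] = elephant$
  sorted[3] = ephant$el
  sorted[4] = hant$elep
  sorted[5] = lephant$e
  sorted[6] = nt$elepha
  sorted[7] = phant$ele
  sorted[8] = t$elephan
sorted[4] = hant$elep

Answer: hant$elep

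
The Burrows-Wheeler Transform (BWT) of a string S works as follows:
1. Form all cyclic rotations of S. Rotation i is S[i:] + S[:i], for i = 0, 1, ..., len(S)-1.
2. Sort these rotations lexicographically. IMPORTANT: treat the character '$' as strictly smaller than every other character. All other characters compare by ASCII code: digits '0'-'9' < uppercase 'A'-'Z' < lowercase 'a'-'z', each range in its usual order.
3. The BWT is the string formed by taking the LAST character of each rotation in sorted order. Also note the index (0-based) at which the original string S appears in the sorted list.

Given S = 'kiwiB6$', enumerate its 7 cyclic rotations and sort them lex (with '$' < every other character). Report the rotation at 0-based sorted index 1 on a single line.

Answer: 6$kiwiB

Derivation:
All 7 rotations (rotation i = S[i:]+S[:i]):
  rot[0] = kiwiB6$
  rot[1] = iwiB6$k
  rot[2] = wiB6$ki
  rot[3] = iB6$kiw
  rot[4] = B6$kiwi
  rot[5] = 6$kiwiB
  rot[6] = $kiwiB6
Sorted (with $ < everything):
  sorted[0] = $kiwiB6
  sorted[1] = 6$kiwiB
  sorted[2] = B6$kiwi
  sorted[3] = iB6$kiw
  sorted[4] = iwiB6$k
  sorted[5] = kiwiB6$
  sorted[6] = wiB6$ki
sorted[1] = 6$kiwiB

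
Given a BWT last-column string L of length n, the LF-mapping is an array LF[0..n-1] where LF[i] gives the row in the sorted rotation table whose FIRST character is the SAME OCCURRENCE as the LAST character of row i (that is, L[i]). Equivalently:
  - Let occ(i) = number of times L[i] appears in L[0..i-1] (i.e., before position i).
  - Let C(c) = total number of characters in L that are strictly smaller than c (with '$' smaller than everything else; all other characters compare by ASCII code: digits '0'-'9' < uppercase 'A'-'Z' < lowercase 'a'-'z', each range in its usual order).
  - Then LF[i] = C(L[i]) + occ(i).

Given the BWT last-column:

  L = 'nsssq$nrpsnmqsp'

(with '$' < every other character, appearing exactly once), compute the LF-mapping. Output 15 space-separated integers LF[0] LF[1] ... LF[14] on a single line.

Char counts: '$':1, 'm':1, 'n':3, 'p':2, 'q':2, 'r':1, 's':5
C (first-col start): C('$')=0, C('m')=1, C('n')=2, C('p')=5, C('q')=7, C('r')=9, C('s')=10
L[0]='n': occ=0, LF[0]=C('n')+0=2+0=2
L[1]='s': occ=0, LF[1]=C('s')+0=10+0=10
L[2]='s': occ=1, LF[2]=C('s')+1=10+1=11
L[3]='s': occ=2, LF[3]=C('s')+2=10+2=12
L[4]='q': occ=0, LF[4]=C('q')+0=7+0=7
L[5]='$': occ=0, LF[5]=C('$')+0=0+0=0
L[6]='n': occ=1, LF[6]=C('n')+1=2+1=3
L[7]='r': occ=0, LF[7]=C('r')+0=9+0=9
L[8]='p': occ=0, LF[8]=C('p')+0=5+0=5
L[9]='s': occ=3, LF[9]=C('s')+3=10+3=13
L[10]='n': occ=2, LF[10]=C('n')+2=2+2=4
L[11]='m': occ=0, LF[11]=C('m')+0=1+0=1
L[12]='q': occ=1, LF[12]=C('q')+1=7+1=8
L[13]='s': occ=4, LF[13]=C('s')+4=10+4=14
L[14]='p': occ=1, LF[14]=C('p')+1=5+1=6

Answer: 2 10 11 12 7 0 3 9 5 13 4 1 8 14 6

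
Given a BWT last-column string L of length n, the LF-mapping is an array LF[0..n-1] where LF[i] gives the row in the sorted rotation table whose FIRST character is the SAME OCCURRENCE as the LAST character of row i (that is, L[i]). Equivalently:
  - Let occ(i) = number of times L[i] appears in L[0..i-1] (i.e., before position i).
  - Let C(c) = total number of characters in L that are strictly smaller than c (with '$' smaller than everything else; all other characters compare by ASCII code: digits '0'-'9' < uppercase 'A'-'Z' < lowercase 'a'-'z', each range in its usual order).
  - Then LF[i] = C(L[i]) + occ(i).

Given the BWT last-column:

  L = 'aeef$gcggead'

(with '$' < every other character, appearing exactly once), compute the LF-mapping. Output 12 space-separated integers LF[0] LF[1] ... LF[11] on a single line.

Char counts: '$':1, 'a':2, 'c':1, 'd':1, 'e':3, 'f':1, 'g':3
C (first-col start): C('$')=0, C('a')=1, C('c')=3, C('d')=4, C('e')=5, C('f')=8, C('g')=9
L[0]='a': occ=0, LF[0]=C('a')+0=1+0=1
L[1]='e': occ=0, LF[1]=C('e')+0=5+0=5
L[2]='e': occ=1, LF[2]=C('e')+1=5+1=6
L[3]='f': occ=0, LF[3]=C('f')+0=8+0=8
L[4]='$': occ=0, LF[4]=C('$')+0=0+0=0
L[5]='g': occ=0, LF[5]=C('g')+0=9+0=9
L[6]='c': occ=0, LF[6]=C('c')+0=3+0=3
L[7]='g': occ=1, LF[7]=C('g')+1=9+1=10
L[8]='g': occ=2, LF[8]=C('g')+2=9+2=11
L[9]='e': occ=2, LF[9]=C('e')+2=5+2=7
L[10]='a': occ=1, LF[10]=C('a')+1=1+1=2
L[11]='d': occ=0, LF[11]=C('d')+0=4+0=4

Answer: 1 5 6 8 0 9 3 10 11 7 2 4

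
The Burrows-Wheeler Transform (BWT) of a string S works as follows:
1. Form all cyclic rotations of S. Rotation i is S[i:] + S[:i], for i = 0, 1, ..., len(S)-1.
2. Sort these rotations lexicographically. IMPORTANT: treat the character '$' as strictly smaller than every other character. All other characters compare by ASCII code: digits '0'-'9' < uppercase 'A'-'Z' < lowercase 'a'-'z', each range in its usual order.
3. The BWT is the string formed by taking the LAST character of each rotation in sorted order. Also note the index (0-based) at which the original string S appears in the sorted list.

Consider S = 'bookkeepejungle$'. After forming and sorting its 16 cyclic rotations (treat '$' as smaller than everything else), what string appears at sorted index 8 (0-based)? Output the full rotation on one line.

Answer: keepejungle$book

Derivation:
All 16 rotations (rotation i = S[i:]+S[:i]):
  rot[0] = bookkeepejungle$
  rot[1] = ookkeepejungle$b
  rot[2] = okkeepejungle$bo
  rot[3] = kkeepejungle$boo
  rot[4] = keepejungle$book
  rot[5] = eepejungle$bookk
  rot[6] = epejungle$bookke
  rot[7] = pejungle$bookkee
  rot[8] = ejungle$bookkeep
  rot[9] = jungle$bookkeepe
  rot[10] = ungle$bookkeepej
  rot[11] = ngle$bookkeepeju
  rot[12] = gle$bookkeepejun
  rot[13] = le$bookkeepejung
  rot[14] = e$bookkeepejungl
  rot[15] = $bookkeepejungle
Sorted (with $ < everything):
  sorted[0] = $bookkeepejungle
  sorted[1] = bookkeepejungle$
  sorted[2] = e$bookkeepejungl
  sorted[3] = eepejungle$bookk
  sorted[4] = ejungle$bookkeep
  sorted[5] = epejungle$bookke
  sorted[6] = gle$bookkeepejun
  sorted[7] = jungle$bookkeepe
  sorted[8] = keepejungle$book
  sorted[9] = kkeepejungle$boo
  sorted[10] = le$bookkeepejung
  sorted[11] = ngle$bookkeepeju
  sorted[12] = okkeepejungle$bo
  sorted[13] = ookkeepejungle$b
  sorted[14] = pejungle$bookkee
  sorted[15] = ungle$bookkeepej
sorted[8] = keepejungle$book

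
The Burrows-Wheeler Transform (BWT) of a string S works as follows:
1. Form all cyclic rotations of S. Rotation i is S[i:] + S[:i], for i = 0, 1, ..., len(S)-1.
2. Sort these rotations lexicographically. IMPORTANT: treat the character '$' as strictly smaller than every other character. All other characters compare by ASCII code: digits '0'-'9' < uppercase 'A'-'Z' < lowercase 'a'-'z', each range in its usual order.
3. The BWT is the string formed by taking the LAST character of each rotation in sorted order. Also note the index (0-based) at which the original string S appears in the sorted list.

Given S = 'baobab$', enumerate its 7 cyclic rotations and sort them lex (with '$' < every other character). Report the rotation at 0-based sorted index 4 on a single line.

Answer: bab$bao

Derivation:
All 7 rotations (rotation i = S[i:]+S[:i]):
  rot[0] = baobab$
  rot[1] = aobab$b
  rot[2] = obab$ba
  rot[3] = bab$bao
  rot[4] = ab$baob
  rot[5] = b$baoba
  rot[6] = $baobab
Sorted (with $ < everything):
  sorted[0] = $baobab
  sorted[1] = ab$baob
  sorted[2] = aobab$b
  sorted[3] = b$baoba
  sorted[4] = bab$bao
  sorted[5] = baobab$
  sorted[6] = obab$ba
sorted[4] = bab$bao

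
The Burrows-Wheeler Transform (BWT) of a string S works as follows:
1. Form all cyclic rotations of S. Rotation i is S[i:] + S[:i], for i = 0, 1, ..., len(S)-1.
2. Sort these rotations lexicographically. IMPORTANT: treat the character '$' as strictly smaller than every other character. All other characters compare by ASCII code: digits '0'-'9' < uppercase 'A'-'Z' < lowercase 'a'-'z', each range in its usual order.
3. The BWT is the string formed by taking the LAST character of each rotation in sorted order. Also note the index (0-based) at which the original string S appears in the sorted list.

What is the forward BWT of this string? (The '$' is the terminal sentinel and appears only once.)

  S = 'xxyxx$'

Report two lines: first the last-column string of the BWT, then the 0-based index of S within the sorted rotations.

All 6 rotations (rotation i = S[i:]+S[:i]):
  rot[0] = xxyxx$
  rot[1] = xyxx$x
  rot[2] = yxx$xx
  rot[3] = xx$xxy
  rot[4] = x$xxyx
  rot[5] = $xxyxx
Sorted (with $ < everything):
  sorted[0] = $xxyxx  (last char: 'x')
  sorted[1] = x$xxyx  (last char: 'x')
  sorted[2] = xx$xxy  (last char: 'y')
  sorted[3] = xxyxx$  (last char: '$')
  sorted[4] = xyxx$x  (last char: 'x')
  sorted[5] = yxx$xx  (last char: 'x')
Last column: xxy$xx
Original string S is at sorted index 3

Answer: xxy$xx
3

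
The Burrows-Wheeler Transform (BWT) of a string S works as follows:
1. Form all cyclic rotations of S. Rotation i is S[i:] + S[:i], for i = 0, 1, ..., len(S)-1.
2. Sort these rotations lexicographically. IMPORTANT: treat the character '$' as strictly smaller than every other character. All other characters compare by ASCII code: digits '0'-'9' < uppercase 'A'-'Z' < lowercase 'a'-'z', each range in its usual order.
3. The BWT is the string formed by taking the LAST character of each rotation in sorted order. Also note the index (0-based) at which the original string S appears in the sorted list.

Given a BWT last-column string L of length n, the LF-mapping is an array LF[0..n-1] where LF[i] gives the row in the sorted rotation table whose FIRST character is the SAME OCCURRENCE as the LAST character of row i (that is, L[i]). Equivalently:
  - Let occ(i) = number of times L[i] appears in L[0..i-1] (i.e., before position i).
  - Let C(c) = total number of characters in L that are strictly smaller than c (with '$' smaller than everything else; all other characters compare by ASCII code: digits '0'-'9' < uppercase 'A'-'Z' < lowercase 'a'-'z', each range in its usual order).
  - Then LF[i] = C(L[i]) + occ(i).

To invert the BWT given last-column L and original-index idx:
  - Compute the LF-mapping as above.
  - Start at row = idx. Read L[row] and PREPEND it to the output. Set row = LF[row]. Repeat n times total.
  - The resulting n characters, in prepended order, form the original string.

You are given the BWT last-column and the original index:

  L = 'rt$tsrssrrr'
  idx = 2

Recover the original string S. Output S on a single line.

LF mapping: 1 9 0 10 6 2 7 8 3 4 5
Walk LF starting at row 2, prepending L[row]:
  step 1: row=2, L[2]='$', prepend. Next row=LF[2]=0
  step 2: row=0, L[0]='r', prepend. Next row=LF[0]=1
  step 3: row=1, L[1]='t', prepend. Next row=LF[1]=9
  step 4: row=9, L[9]='r', prepend. Next row=LF[9]=4
  step 5: row=4, L[4]='s', prepend. Next row=LF[4]=6
  step 6: row=6, L[6]='s', prepend. Next row=LF[6]=7
  step 7: row=7, L[7]='s', prepend. Next row=LF[7]=8
  step 8: row=8, L[8]='r', prepend. Next row=LF[8]=3
  step 9: row=3, L[3]='t', prepend. Next row=LF[3]=10
  step 10: row=10, L[10]='r', prepend. Next row=LF[10]=5
  step 11: row=5, L[5]='r', prepend. Next row=LF[5]=2
Reversed output: rrtrsssrtr$

Answer: rrtrsssrtr$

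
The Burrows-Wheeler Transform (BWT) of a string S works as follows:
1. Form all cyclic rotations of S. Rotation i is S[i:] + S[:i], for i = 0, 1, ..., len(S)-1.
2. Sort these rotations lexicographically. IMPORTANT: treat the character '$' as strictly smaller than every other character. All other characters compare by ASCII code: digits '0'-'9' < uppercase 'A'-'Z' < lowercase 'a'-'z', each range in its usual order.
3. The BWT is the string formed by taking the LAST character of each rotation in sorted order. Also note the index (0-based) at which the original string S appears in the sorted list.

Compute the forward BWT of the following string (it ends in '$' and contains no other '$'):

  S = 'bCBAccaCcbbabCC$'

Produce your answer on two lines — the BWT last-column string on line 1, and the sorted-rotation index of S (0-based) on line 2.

Answer: CBCCbbacb$abccCA
9

Derivation:
All 16 rotations (rotation i = S[i:]+S[:i]):
  rot[0] = bCBAccaCcbbabCC$
  rot[1] = CBAccaCcbbabCC$b
  rot[2] = BAccaCcbbabCC$bC
  rot[3] = AccaCcbbabCC$bCB
  rot[4] = ccaCcbbabCC$bCBA
  rot[5] = caCcbbabCC$bCBAc
  rot[6] = aCcbbabCC$bCBAcc
  rot[7] = CcbbabCC$bCBAcca
  rot[8] = cbbabCC$bCBAccaC
  rot[9] = bbabCC$bCBAccaCc
  rot[10] = babCC$bCBAccaCcb
  rot[11] = abCC$bCBAccaCcbb
  rot[12] = bCC$bCBAccaCcbba
  rot[13] = CC$bCBAccaCcbbab
  rot[14] = C$bCBAccaCcbbabC
  rot[15] = $bCBAccaCcbbabCC
Sorted (with $ < everything):
  sorted[0] = $bCBAccaCcbbabCC  (last char: 'C')
  sorted[1] = AccaCcbbabCC$bCB  (last char: 'B')
  sorted[2] = BAccaCcbbabCC$bC  (last char: 'C')
  sorted[3] = C$bCBAccaCcbbabC  (last char: 'C')
  sorted[4] = CBAccaCcbbabCC$b  (last char: 'b')
  sorted[5] = CC$bCBAccaCcbbab  (last char: 'b')
  sorted[6] = CcbbabCC$bCBAcca  (last char: 'a')
  sorted[7] = aCcbbabCC$bCBAcc  (last char: 'c')
  sorted[8] = abCC$bCBAccaCcbb  (last char: 'b')
  sorted[9] = bCBAccaCcbbabCC$  (last char: '$')
  sorted[10] = bCC$bCBAccaCcbba  (last char: 'a')
  sorted[11] = babCC$bCBAccaCcb  (last char: 'b')
  sorted[12] = bbabCC$bCBAccaCc  (last char: 'c')
  sorted[13] = caCcbbabCC$bCBAc  (last char: 'c')
  sorted[14] = cbbabCC$bCBAccaC  (last char: 'C')
  sorted[15] = ccaCcbbabCC$bCBA  (last char: 'A')
Last column: CBCCbbacb$abccCA
Original string S is at sorted index 9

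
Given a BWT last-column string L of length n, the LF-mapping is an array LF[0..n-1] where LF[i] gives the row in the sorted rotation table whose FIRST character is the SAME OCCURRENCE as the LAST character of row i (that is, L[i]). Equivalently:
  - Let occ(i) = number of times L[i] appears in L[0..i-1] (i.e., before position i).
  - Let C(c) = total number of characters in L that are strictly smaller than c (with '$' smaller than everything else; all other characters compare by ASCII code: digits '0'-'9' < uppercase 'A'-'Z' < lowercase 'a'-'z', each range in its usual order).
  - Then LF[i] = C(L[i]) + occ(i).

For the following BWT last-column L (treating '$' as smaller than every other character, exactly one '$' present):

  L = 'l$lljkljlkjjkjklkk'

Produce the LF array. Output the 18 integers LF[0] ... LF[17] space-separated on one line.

Char counts: '$':1, 'j':5, 'k':6, 'l':6
C (first-col start): C('$')=0, C('j')=1, C('k')=6, C('l')=12
L[0]='l': occ=0, LF[0]=C('l')+0=12+0=12
L[1]='$': occ=0, LF[1]=C('$')+0=0+0=0
L[2]='l': occ=1, LF[2]=C('l')+1=12+1=13
L[3]='l': occ=2, LF[3]=C('l')+2=12+2=14
L[4]='j': occ=0, LF[4]=C('j')+0=1+0=1
L[5]='k': occ=0, LF[5]=C('k')+0=6+0=6
L[6]='l': occ=3, LF[6]=C('l')+3=12+3=15
L[7]='j': occ=1, LF[7]=C('j')+1=1+1=2
L[8]='l': occ=4, LF[8]=C('l')+4=12+4=16
L[9]='k': occ=1, LF[9]=C('k')+1=6+1=7
L[10]='j': occ=2, LF[10]=C('j')+2=1+2=3
L[11]='j': occ=3, LF[11]=C('j')+3=1+3=4
L[12]='k': occ=2, LF[12]=C('k')+2=6+2=8
L[13]='j': occ=4, LF[13]=C('j')+4=1+4=5
L[14]='k': occ=3, LF[14]=C('k')+3=6+3=9
L[15]='l': occ=5, LF[15]=C('l')+5=12+5=17
L[16]='k': occ=4, LF[16]=C('k')+4=6+4=10
L[17]='k': occ=5, LF[17]=C('k')+5=6+5=11

Answer: 12 0 13 14 1 6 15 2 16 7 3 4 8 5 9 17 10 11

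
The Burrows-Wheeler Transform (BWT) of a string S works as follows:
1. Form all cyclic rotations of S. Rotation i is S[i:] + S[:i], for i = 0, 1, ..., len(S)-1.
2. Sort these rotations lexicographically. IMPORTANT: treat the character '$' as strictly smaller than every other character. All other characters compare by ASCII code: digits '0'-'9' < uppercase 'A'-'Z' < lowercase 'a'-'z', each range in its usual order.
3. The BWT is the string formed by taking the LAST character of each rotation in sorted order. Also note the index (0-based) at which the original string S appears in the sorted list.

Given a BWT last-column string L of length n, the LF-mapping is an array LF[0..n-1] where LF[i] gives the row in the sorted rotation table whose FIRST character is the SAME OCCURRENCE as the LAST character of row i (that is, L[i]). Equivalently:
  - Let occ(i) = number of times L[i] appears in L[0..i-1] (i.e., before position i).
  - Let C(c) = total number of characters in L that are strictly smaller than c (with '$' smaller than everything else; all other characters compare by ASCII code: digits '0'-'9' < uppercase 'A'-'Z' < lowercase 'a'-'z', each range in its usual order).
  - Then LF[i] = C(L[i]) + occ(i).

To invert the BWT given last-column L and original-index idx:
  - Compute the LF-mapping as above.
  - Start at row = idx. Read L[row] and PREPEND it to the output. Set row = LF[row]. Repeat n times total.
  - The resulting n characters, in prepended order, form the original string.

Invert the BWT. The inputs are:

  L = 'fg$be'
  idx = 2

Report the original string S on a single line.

LF mapping: 3 4 0 1 2
Walk LF starting at row 2, prepending L[row]:
  step 1: row=2, L[2]='$', prepend. Next row=LF[2]=0
  step 2: row=0, L[0]='f', prepend. Next row=LF[0]=3
  step 3: row=3, L[3]='b', prepend. Next row=LF[3]=1
  step 4: row=1, L[1]='g', prepend. Next row=LF[1]=4
  step 5: row=4, L[4]='e', prepend. Next row=LF[4]=2
Reversed output: egbf$

Answer: egbf$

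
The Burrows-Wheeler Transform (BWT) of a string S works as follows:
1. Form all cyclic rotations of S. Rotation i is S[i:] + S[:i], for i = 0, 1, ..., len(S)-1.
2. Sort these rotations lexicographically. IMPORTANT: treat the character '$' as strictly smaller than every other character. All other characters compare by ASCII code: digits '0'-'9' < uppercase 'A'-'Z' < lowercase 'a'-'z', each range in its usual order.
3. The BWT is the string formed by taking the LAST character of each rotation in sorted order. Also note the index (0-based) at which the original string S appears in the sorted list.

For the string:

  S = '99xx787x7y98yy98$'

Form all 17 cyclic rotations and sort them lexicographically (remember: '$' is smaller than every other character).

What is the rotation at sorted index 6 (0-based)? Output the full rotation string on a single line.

All 17 rotations (rotation i = S[i:]+S[:i]):
  rot[0] = 99xx787x7y98yy98$
  rot[1] = 9xx787x7y98yy98$9
  rot[2] = xx787x7y98yy98$99
  rot[3] = x787x7y98yy98$99x
  rot[4] = 787x7y98yy98$99xx
  rot[5] = 87x7y98yy98$99xx7
  rot[6] = 7x7y98yy98$99xx78
  rot[7] = x7y98yy98$99xx787
  rot[8] = 7y98yy98$99xx787x
  rot[9] = y98yy98$99xx787x7
  rot[10] = 98yy98$99xx787x7y
  rot[11] = 8yy98$99xx787x7y9
  rot[12] = yy98$99xx787x7y98
  rot[13] = y98$99xx787x7y98y
  rot[14] = 98$99xx787x7y98yy
  rot[15] = 8$99xx787x7y98yy9
  rot[16] = $99xx787x7y98yy98
Sorted (with $ < everything):
  sorted[0] = $99xx787x7y98yy98
  sorted[1] = 787x7y98yy98$99xx
  sorted[2] = 7x7y98yy98$99xx78
  sorted[3] = 7y98yy98$99xx787x
  sorted[4] = 8$99xx787x7y98yy9
  sorted[5] = 87x7y98yy98$99xx7
  sorted[6] = 8yy98$99xx787x7y9
  sorted[7] = 98$99xx787x7y98yy
  sorted[8] = 98yy98$99xx787x7y
  sorted[9] = 99xx787x7y98yy98$
  sorted[10] = 9xx787x7y98yy98$9
  sorted[11] = x787x7y98yy98$99x
  sorted[12] = x7y98yy98$99xx787
  sorted[13] = xx787x7y98yy98$99
  sorted[14] = y98$99xx787x7y98y
  sorted[15] = y98yy98$99xx787x7
  sorted[16] = yy98$99xx787x7y98
sorted[6] = 8yy98$99xx787x7y9

Answer: 8yy98$99xx787x7y9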